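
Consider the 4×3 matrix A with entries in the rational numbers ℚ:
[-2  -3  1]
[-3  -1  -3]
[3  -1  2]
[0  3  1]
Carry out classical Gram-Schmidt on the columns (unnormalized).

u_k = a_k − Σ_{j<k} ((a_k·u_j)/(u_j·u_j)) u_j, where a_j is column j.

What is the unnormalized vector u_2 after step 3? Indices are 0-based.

Step 1: u_0 = a_0 = (-2, -3, 3, 0).
Step 2: u_1 = a_1 − (3/11)·u_0 = (-27/11, -2/11, -20/11, 3).
Step 3: u_2 = a_2 − (13/22)·u_0 − (-14/101)·u_1 = (186/101, -253/202, -5/202, 143/101).

u_2 = (186/101, -253/202, -5/202, 143/101)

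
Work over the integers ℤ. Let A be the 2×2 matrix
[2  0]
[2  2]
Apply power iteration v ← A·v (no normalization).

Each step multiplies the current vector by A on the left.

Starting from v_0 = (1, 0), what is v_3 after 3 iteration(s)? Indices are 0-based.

v_0 = (1, 0).
v_1 = A·v_0 = (2, 2).
v_2 = A·v_1 = (4, 8).
v_3 = A·v_2 = (8, 24).

v_3 = (8, 24)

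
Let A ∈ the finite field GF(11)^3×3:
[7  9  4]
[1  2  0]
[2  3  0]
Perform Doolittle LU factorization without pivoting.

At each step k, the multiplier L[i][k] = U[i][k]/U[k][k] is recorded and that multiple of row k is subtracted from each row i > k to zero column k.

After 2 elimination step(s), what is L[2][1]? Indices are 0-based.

[col 0] pivot 7
  R1 -= 8*R0 → (0, 7, 1)  (L[1][0] := 8)
  R2 -= 5*R0 → (0, 2, 2)  (L[2][0] := 5)
[col 1] pivot 7
  R2 -= 5*R1 → (0, 0, 8)  (L[2][1] := 5)

L[2][1] = 5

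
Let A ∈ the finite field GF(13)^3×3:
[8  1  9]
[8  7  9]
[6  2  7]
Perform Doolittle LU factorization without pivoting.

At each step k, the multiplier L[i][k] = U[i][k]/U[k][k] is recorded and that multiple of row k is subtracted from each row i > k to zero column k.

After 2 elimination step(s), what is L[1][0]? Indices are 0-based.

L[1][0] = 1

[col 0] pivot 8
  R1 -= 1*R0 → (0, 6, 0)  (L[1][0] := 1)
  R2 -= 4*R0 → (0, 11, 10)  (L[2][0] := 4)
[col 1] pivot 6
  R2 -= 4*R1 → (0, 0, 10)  (L[2][1] := 4)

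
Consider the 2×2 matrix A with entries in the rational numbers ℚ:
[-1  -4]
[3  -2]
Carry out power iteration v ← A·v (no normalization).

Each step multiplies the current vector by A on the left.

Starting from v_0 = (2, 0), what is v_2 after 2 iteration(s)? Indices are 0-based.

v_2 = (-22, -18)

v_0 = (2, 0).
v_1 = A·v_0 = (-2, 6).
v_2 = A·v_1 = (-22, -18).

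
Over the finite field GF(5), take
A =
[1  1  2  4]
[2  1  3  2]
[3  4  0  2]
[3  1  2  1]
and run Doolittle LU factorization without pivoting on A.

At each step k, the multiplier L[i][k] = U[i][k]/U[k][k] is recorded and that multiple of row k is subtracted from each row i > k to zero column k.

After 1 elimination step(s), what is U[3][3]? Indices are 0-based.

[col 0] pivot 1
  R1 -= 2*R0 → (0, 4, 4, 4)  (L[1][0] := 2)
  R2 -= 3*R0 → (0, 1, 4, 0)  (L[2][0] := 3)
  R3 -= 3*R0 → (0, 3, 1, 4)  (L[3][0] := 3)

U[3][3] = 4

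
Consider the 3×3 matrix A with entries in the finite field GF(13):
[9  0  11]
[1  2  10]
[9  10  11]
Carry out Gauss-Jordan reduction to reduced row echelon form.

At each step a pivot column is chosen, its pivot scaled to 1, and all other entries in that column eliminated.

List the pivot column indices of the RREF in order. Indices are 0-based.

[1] R0 /= 9  ⇒  (1, 0, 7)
     R1 -= 1·R0  ⇒  (0, 2, 3)
     R2 -= 9·R0  ⇒  (0, 10, 0)
[2] R1 /= 2  ⇒  (0, 1, 8)
     R2 -= 10·R1  ⇒  (0, 0, 11)
[3] R2 /= 11  ⇒  (0, 0, 1)
     R0 -= 7·R2  ⇒  (1, 0, 0)
     R1 -= 8·R2  ⇒  (0, 1, 0)

pivot columns: 0, 1, 2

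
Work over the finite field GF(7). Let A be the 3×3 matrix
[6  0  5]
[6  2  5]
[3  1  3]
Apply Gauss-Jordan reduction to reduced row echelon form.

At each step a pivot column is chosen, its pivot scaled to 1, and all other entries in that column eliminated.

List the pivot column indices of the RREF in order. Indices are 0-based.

pivot columns: 0, 1, 2

pivot(0,0)=6: scale R0 → (1, 0, 2)
  clear (1,0): R1 −= (6)R0 → (0, 2, 0)
  clear (2,0): R2 −= (3)R0 → (0, 1, 4)
pivot(1,1)=2: scale R1 → (0, 1, 0)
  clear (2,1): R2 −= (1)R1 → (0, 0, 4)
pivot(2,2)=4: scale R2 → (0, 0, 1)
  clear (0,2): R0 −= (2)R2 → (1, 0, 0)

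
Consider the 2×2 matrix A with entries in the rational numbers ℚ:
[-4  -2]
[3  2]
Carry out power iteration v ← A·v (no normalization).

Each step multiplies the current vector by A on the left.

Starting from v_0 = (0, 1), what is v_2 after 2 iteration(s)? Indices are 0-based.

v_0 = (0, 1).
v_1 = A·v_0 = (-2, 2).
v_2 = A·v_1 = (4, -2).

v_2 = (4, -2)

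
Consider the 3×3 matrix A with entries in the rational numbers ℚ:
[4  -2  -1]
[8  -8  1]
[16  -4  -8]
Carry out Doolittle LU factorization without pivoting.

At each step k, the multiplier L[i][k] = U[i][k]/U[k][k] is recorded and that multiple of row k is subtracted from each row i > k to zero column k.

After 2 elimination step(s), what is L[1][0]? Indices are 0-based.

L[1][0] = 2

k=0: U[0][0]=4
  eliminate (1,0): mult=2, new row 1: (0, -4, 3); set L[1][0]=2
  eliminate (2,0): mult=4, new row 2: (0, 4, -4); set L[2][0]=4
k=1: U[1][1]=-4
  eliminate (2,1): mult=-1, new row 2: (0, 0, -1); set L[2][1]=-1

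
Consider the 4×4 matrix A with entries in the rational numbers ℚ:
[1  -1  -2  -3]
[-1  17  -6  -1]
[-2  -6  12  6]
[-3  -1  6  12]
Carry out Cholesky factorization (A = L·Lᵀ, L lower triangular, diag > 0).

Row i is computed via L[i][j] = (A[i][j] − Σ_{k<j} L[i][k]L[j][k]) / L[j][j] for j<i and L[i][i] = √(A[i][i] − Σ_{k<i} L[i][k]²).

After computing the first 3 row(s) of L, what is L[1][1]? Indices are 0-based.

L[1][1] = 4

Step 1: L[0][0] = √(1) = 1.
  L[1][0] = (-1) / L[0][0] = -1.
Step 2: L[1][1] = √(16) = 4.
  L[2][0] = (-2) / L[0][0] = -2.
  L[2][1] = (-8) / L[1][1] = -2.
Step 3: L[2][2] = √(4) = 2.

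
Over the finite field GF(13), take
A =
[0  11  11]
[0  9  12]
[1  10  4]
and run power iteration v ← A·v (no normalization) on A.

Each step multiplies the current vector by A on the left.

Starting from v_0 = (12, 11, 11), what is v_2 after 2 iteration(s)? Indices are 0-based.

v_0 = (12, 11, 11).
v_1 = A·v_0 = (8, 10, 10).
v_2 = A·v_1 = (12, 2, 5).

v_2 = (12, 2, 5)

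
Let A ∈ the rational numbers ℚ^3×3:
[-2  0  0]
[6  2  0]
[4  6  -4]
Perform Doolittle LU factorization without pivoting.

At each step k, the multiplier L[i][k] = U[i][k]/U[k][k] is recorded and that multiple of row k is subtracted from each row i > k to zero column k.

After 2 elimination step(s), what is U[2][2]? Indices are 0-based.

U[2][2] = -4

[col 0] pivot -2
  R1 -= -3*R0 → (0, 2, 0)  (L[1][0] := -3)
  R2 -= -2*R0 → (0, 6, -4)  (L[2][0] := -2)
[col 1] pivot 2
  R2 -= 3*R1 → (0, 0, -4)  (L[2][1] := 3)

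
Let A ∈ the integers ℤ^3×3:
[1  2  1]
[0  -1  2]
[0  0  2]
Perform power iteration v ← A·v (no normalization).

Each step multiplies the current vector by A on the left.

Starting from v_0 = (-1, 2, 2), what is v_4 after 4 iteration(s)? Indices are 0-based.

v_0 = (-1, 2, 2).
v_1 = A·v_0 = (5, 2, 4).
v_2 = A·v_1 = (13, 6, 8).
v_3 = A·v_2 = (33, 10, 16).
v_4 = A·v_3 = (69, 22, 32).

v_4 = (69, 22, 32)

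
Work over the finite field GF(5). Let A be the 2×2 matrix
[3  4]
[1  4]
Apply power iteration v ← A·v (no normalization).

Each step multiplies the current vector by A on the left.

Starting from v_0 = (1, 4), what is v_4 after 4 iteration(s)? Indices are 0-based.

v_0 = (1, 4).
v_1 = A·v_0 = (4, 2).
v_2 = A·v_1 = (0, 2).
v_3 = A·v_2 = (3, 3).
v_4 = A·v_3 = (1, 0).

v_4 = (1, 0)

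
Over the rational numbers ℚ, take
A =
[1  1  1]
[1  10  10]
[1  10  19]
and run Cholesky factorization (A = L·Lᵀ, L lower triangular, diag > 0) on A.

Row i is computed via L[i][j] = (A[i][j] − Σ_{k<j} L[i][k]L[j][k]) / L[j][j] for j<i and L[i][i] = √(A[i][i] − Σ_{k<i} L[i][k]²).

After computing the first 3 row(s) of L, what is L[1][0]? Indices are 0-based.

Step 1: L[0][0] = √(1) = 1.
  L[1][0] = (1) / L[0][0] = 1.
Step 2: L[1][1] = √(9) = 3.
  L[2][0] = (1) / L[0][0] = 1.
  L[2][1] = (9) / L[1][1] = 3.
Step 3: L[2][2] = √(9) = 3.

L[1][0] = 1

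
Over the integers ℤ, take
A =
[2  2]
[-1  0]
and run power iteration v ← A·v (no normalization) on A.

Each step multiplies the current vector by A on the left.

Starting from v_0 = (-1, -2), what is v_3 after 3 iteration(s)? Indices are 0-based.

v_3 = (-8, 10)

v_0 = (-1, -2).
v_1 = A·v_0 = (-6, 1).
v_2 = A·v_1 = (-10, 6).
v_3 = A·v_2 = (-8, 10).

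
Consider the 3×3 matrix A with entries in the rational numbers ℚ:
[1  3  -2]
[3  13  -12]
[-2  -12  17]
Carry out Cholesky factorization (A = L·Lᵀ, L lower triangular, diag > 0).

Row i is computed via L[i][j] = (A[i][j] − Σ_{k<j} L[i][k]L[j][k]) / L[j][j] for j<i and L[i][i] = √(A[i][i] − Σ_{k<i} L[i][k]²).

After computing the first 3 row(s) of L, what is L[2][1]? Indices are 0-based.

Step 1: L[0][0] = √(1) = 1.
  L[1][0] = (3) / L[0][0] = 3.
Step 2: L[1][1] = √(4) = 2.
  L[2][0] = (-2) / L[0][0] = -2.
  L[2][1] = (-6) / L[1][1] = -3.
Step 3: L[2][2] = √(4) = 2.

L[2][1] = -3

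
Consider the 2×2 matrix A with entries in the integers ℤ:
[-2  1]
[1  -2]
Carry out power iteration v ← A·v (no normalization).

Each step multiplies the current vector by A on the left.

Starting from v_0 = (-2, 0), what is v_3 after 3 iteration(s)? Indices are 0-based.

v_0 = (-2, 0).
v_1 = A·v_0 = (4, -2).
v_2 = A·v_1 = (-10, 8).
v_3 = A·v_2 = (28, -26).

v_3 = (28, -26)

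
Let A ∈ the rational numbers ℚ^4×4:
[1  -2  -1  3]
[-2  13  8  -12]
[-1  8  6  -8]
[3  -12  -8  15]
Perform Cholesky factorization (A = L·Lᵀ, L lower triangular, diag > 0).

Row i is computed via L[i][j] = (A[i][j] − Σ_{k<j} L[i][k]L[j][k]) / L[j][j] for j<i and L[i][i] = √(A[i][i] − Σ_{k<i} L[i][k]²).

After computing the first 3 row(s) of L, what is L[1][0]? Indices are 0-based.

Step 1: L[0][0] = √(1) = 1.
  L[1][0] = (-2) / L[0][0] = -2.
Step 2: L[1][1] = √(9) = 3.
  L[2][0] = (-1) / L[0][0] = -1.
  L[2][1] = (6) / L[1][1] = 2.
Step 3: L[2][2] = √(1) = 1.

L[1][0] = -2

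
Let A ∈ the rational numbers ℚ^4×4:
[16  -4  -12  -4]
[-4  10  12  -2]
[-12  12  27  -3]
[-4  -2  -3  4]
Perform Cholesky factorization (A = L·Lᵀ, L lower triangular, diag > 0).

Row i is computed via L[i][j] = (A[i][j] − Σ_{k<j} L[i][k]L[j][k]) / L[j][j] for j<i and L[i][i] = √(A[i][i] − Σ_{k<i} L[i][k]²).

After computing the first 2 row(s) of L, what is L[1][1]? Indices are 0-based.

Step 1: L[0][0] = √(16) = 4.
  L[1][0] = (-4) / L[0][0] = -1.
Step 2: L[1][1] = √(9) = 3.

L[1][1] = 3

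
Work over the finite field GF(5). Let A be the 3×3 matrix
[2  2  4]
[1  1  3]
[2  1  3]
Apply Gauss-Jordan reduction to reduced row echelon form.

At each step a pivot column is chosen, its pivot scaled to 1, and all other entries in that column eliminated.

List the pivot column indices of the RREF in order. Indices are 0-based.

pivot columns: 0, 1, 2

step 1: normalize row 0 (÷2) = (1, 1, 2)
  row 1: subtract 1×row0 = (0, 0, 1)
  row 2: subtract 2×row0 = (0, 4, 4)
step 2: exchange rows 1,2
step 2: normalize row 1 (÷4) = (0, 1, 1)
  row 0: subtract 1×row1 = (1, 0, 1)
step 3: normalize row 2 (÷1) = (0, 0, 1)
  row 0: subtract 1×row2 = (1, 0, 0)
  row 1: subtract 1×row2 = (0, 1, 0)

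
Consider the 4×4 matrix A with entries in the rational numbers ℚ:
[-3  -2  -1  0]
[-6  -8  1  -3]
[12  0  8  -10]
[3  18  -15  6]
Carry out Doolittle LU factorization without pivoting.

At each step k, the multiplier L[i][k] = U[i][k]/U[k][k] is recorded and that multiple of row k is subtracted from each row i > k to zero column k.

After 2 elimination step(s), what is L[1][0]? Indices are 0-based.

Step 1: pivot at (0,0) is -3.
  row1 ← row1 − (2)·row0  ⇒  L[1][0]=2, U row1=(0, -4, 3, -3)
  row2 ← row2 − (-4)·row0  ⇒  L[2][0]=-4, U row2=(0, -8, 4, -10)
  row3 ← row3 − (-1)·row0  ⇒  L[3][0]=-1, U row3=(0, 16, -16, 6)
Step 2: pivot at (1,1) is -4.
  row2 ← row2 − (2)·row1  ⇒  L[2][1]=2, U row2=(0, 0, -2, -4)
  row3 ← row3 − (-4)·row1  ⇒  L[3][1]=-4, U row3=(0, 0, -4, -6)

L[1][0] = 2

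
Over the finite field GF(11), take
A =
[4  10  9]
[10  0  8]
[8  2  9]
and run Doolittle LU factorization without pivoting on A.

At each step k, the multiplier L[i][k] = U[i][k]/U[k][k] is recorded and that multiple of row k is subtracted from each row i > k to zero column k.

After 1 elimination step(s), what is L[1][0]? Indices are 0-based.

k=0: U[0][0]=4
  eliminate (1,0): mult=8, new row 1: (0, 8, 2); set L[1][0]=8
  eliminate (2,0): mult=2, new row 2: (0, 4, 2); set L[2][0]=2

L[1][0] = 8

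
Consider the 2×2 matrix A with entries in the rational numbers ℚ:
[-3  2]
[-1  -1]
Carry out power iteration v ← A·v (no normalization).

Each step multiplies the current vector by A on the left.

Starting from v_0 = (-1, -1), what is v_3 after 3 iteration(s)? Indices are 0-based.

v_0 = (-1, -1).
v_1 = A·v_0 = (1, 2).
v_2 = A·v_1 = (1, -3).
v_3 = A·v_2 = (-9, 2).

v_3 = (-9, 2)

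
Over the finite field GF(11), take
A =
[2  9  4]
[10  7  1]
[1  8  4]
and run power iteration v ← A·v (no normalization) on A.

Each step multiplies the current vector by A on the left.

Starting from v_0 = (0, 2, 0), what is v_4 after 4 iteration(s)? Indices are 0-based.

v_0 = (0, 2, 0).
v_1 = A·v_0 = (7, 3, 5).
v_2 = A·v_1 = (6, 8, 7).
v_3 = A·v_2 = (2, 2, 10).
v_4 = A·v_3 = (7, 0, 3).

v_4 = (7, 0, 3)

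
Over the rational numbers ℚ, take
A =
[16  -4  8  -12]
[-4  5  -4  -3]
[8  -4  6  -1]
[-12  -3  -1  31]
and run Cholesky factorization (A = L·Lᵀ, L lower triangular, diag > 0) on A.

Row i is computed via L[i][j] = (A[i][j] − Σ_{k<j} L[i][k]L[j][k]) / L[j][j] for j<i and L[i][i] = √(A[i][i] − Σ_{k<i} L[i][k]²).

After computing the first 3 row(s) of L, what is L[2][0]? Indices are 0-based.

Step 1: L[0][0] = √(16) = 4.
  L[1][0] = (-4) / L[0][0] = -1.
Step 2: L[1][1] = √(4) = 2.
  L[2][0] = (8) / L[0][0] = 2.
  L[2][1] = (-2) / L[1][1] = -1.
Step 3: L[2][2] = √(1) = 1.

L[2][0] = 2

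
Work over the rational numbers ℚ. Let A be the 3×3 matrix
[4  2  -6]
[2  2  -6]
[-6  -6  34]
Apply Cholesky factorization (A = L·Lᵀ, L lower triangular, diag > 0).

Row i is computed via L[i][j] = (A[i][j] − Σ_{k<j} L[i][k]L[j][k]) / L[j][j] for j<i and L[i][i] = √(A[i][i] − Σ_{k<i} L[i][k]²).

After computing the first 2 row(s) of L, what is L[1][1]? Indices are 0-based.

L[1][1] = 1

Step 1: L[0][0] = √(4) = 2.
  L[1][0] = (2) / L[0][0] = 1.
Step 2: L[1][1] = √(1) = 1.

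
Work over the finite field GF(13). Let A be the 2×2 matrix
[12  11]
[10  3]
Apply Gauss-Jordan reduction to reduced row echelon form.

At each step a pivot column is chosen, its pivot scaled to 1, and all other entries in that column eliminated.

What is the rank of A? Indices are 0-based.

rank = 2

pivot(0,0)=12: scale R0 → (1, 2)
  clear (1,0): R1 −= (10)R0 → (0, 9)
pivot(1,1)=9: scale R1 → (0, 1)
  clear (0,1): R0 −= (2)R1 → (1, 0)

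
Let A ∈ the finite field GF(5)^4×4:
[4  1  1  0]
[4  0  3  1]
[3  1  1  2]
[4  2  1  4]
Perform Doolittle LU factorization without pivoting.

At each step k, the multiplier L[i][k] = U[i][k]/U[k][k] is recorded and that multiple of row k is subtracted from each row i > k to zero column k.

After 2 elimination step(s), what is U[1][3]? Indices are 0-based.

U[1][3] = 1

k=0: U[0][0]=4
  eliminate (1,0): mult=1, new row 1: (0, 4, 2, 1); set L[1][0]=1
  eliminate (2,0): mult=2, new row 2: (0, 4, 4, 2); set L[2][0]=2
  eliminate (3,0): mult=1, new row 3: (0, 1, 0, 4); set L[3][0]=1
k=1: U[1][1]=4
  eliminate (2,1): mult=1, new row 2: (0, 0, 2, 1); set L[2][1]=1
  eliminate (3,1): mult=4, new row 3: (0, 0, 2, 0); set L[3][1]=4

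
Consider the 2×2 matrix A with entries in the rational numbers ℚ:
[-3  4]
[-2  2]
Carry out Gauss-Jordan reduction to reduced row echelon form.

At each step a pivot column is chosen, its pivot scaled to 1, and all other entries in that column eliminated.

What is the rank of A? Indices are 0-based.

rank = 2

[1] R0 /= -3  ⇒  (1, -4/3)
     R1 -= -2·R0  ⇒  (0, -2/3)
[2] R1 /= -2/3  ⇒  (0, 1)
     R0 -= -4/3·R1  ⇒  (1, 0)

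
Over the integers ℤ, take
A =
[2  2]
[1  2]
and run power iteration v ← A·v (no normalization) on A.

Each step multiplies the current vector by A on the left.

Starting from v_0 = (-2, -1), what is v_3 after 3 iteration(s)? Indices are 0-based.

v_3 = (-68, -48)

v_0 = (-2, -1).
v_1 = A·v_0 = (-6, -4).
v_2 = A·v_1 = (-20, -14).
v_3 = A·v_2 = (-68, -48).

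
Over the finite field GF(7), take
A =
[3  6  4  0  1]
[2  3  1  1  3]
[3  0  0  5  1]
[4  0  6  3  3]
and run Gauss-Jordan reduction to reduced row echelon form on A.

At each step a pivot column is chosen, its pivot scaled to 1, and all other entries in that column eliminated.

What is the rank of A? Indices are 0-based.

pivot(0,0)=3: scale R0 → (1, 2, 6, 0, 5)
  clear (1,0): R1 −= (2)R0 → (0, 6, 3, 1, 0)
  clear (2,0): R2 −= (3)R0 → (0, 1, 3, 5, 0)
  clear (3,0): R3 −= (4)R0 → (0, 6, 3, 3, 4)
pivot(1,1)=6: scale R1 → (0, 1, 4, 6, 0)
  clear (0,1): R0 −= (2)R1 → (1, 0, 5, 2, 5)
  clear (2,1): R2 −= (1)R1 → (0, 0, 6, 6, 0)
  clear (3,1): R3 −= (6)R1 → (0, 0, 0, 2, 4)
pivot(2,2)=6: scale R2 → (0, 0, 1, 1, 0)
  clear (0,2): R0 −= (5)R2 → (1, 0, 0, 4, 5)
  clear (1,2): R1 −= (4)R2 → (0, 1, 0, 2, 0)
pivot(3,3)=2: scale R3 → (0, 0, 0, 1, 2)
  clear (0,3): R0 −= (4)R3 → (1, 0, 0, 0, 4)
  clear (1,3): R1 −= (2)R3 → (0, 1, 0, 0, 3)
  clear (2,3): R2 −= (1)R3 → (0, 0, 1, 0, 5)

rank = 4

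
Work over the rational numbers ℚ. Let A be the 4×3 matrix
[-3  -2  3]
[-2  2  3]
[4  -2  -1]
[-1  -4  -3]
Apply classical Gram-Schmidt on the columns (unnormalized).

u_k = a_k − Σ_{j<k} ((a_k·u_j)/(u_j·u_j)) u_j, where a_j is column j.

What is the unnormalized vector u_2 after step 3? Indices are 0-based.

u_2 = (46/19, 223/209, 405/209, -344/209)

Step 1: u_0 = a_0 = (-3, -2, 4, -1).
Step 2: u_1 = a_1 − (-1/15)·u_0 = (-11/5, 28/15, -26/15, -61/15).
Step 3: u_2 = a_2 − (-8/15)·u_0 − (97/209)·u_1 = (46/19, 223/209, 405/209, -344/209).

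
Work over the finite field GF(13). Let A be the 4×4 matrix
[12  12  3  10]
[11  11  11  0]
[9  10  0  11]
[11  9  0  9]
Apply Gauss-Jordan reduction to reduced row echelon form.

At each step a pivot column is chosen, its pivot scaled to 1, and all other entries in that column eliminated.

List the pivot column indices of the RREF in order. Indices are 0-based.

pivot columns: 0, 1, 2, 3

step 1: normalize row 0 (÷12) = (1, 1, 10, 3)
  row 1: subtract 11×row0 = (0, 0, 5, 6)
  row 2: subtract 9×row0 = (0, 1, 1, 10)
  row 3: subtract 11×row0 = (0, 11, 7, 2)
step 2: exchange rows 1,2
step 2: normalize row 1 (÷1) = (0, 1, 1, 10)
  row 0: subtract 1×row1 = (1, 0, 9, 6)
  row 3: subtract 11×row1 = (0, 0, 9, 9)
step 3: normalize row 2 (÷5) = (0, 0, 1, 9)
  row 0: subtract 9×row2 = (1, 0, 0, 3)
  row 1: subtract 1×row2 = (0, 1, 0, 1)
  row 3: subtract 9×row2 = (0, 0, 0, 6)
step 4: normalize row 3 (÷6) = (0, 0, 0, 1)
  row 0: subtract 3×row3 = (1, 0, 0, 0)
  row 1: subtract 1×row3 = (0, 1, 0, 0)
  row 2: subtract 9×row3 = (0, 0, 1, 0)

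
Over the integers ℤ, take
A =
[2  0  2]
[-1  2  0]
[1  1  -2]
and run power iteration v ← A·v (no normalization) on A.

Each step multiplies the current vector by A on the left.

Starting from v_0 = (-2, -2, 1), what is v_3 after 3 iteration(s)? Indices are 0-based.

v_0 = (-2, -2, 1).
v_1 = A·v_0 = (-2, -2, -6).
v_2 = A·v_1 = (-16, -2, 8).
v_3 = A·v_2 = (-16, 12, -34).

v_3 = (-16, 12, -34)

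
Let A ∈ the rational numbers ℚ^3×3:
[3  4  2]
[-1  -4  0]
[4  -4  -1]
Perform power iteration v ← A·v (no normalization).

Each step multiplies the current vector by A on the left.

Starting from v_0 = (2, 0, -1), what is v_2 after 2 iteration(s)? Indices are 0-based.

v_0 = (2, 0, -1).
v_1 = A·v_0 = (4, -2, 9).
v_2 = A·v_1 = (22, 4, 15).

v_2 = (22, 4, 15)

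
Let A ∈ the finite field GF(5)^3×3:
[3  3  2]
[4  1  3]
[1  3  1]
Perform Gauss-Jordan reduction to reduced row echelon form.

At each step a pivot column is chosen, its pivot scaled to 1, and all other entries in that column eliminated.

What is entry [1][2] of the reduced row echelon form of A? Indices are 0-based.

step 1: normalize row 0 (÷3) = (1, 1, 4)
  row 1: subtract 4×row0 = (0, 2, 2)
  row 2: subtract 1×row0 = (0, 2, 2)
step 2: normalize row 1 (÷2) = (0, 1, 1)
  row 0: subtract 1×row1 = (1, 0, 3)
  row 2: subtract 2×row1 = (0, 0, 0)
skip col 2 (zero from row 2)

M[1][2] = 1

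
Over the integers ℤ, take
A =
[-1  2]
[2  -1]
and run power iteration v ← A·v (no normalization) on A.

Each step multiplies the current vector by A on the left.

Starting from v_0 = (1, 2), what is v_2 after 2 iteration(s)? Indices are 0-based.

v_0 = (1, 2).
v_1 = A·v_0 = (3, 0).
v_2 = A·v_1 = (-3, 6).

v_2 = (-3, 6)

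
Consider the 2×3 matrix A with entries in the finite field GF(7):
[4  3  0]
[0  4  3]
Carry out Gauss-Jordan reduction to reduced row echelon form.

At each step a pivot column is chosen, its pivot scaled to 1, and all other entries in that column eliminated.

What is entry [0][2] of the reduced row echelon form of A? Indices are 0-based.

[1] R0 /= 4  ⇒  (1, 6, 0)
[2] R1 /= 4  ⇒  (0, 1, 6)
     R0 -= 6·R1  ⇒  (1, 0, 6)

M[0][2] = 6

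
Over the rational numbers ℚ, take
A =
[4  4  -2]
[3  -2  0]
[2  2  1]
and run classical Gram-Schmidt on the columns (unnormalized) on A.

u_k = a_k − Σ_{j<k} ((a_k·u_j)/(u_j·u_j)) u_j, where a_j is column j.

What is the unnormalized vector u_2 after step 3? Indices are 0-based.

u_2 = (-4/5, 0, 8/5)

Step 1: u_0 = a_0 = (4, 3, 2).
Step 2: u_1 = a_1 − (14/29)·u_0 = (60/29, -100/29, 30/29).
Step 3: u_2 = a_2 − (-6/29)·u_0 − (-9/50)·u_1 = (-4/5, 0, 8/5).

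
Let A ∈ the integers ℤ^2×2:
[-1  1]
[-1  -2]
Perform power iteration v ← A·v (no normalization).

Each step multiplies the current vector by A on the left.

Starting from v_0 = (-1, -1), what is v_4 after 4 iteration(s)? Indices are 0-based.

v_0 = (-1, -1).
v_1 = A·v_0 = (0, 3).
v_2 = A·v_1 = (3, -6).
v_3 = A·v_2 = (-9, 9).
v_4 = A·v_3 = (18, -9).

v_4 = (18, -9)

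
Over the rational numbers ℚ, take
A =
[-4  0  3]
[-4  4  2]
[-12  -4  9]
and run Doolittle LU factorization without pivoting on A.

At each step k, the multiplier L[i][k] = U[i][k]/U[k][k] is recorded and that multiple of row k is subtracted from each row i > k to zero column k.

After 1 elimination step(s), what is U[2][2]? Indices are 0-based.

U[2][2] = 0

k=0: U[0][0]=-4
  eliminate (1,0): mult=1, new row 1: (0, 4, -1); set L[1][0]=1
  eliminate (2,0): mult=3, new row 2: (0, -4, 0); set L[2][0]=3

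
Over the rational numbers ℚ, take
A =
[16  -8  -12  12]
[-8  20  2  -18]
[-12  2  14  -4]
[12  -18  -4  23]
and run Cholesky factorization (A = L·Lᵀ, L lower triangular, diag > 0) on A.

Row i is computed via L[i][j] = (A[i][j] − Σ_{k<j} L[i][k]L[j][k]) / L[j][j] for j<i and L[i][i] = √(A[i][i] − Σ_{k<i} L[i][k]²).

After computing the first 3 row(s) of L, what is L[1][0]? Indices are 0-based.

Step 1: L[0][0] = √(16) = 4.
  L[1][0] = (-8) / L[0][0] = -2.
Step 2: L[1][1] = √(16) = 4.
  L[2][0] = (-12) / L[0][0] = -3.
  L[2][1] = (-4) / L[1][1] = -1.
Step 3: L[2][2] = √(4) = 2.

L[1][0] = -2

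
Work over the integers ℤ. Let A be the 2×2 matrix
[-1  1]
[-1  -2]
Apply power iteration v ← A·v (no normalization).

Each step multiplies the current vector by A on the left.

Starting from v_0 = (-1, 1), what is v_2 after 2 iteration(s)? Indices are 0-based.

v_0 = (-1, 1).
v_1 = A·v_0 = (2, -1).
v_2 = A·v_1 = (-3, 0).

v_2 = (-3, 0)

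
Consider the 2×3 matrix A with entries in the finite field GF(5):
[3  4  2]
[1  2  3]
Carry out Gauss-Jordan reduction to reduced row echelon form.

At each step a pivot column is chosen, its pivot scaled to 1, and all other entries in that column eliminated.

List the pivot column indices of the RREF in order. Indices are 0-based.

pivot columns: 0, 1

[1] R0 /= 3  ⇒  (1, 3, 4)
     R1 -= 1·R0  ⇒  (0, 4, 4)
[2] R1 /= 4  ⇒  (0, 1, 1)
     R0 -= 3·R1  ⇒  (1, 0, 1)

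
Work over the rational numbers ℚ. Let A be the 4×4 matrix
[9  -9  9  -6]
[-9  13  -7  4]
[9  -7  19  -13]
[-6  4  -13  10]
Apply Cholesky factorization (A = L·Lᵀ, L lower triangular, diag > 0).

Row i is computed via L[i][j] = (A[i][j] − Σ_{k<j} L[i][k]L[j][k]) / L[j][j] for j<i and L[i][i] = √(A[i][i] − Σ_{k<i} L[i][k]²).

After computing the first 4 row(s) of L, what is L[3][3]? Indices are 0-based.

Step 1: L[0][0] = √(9) = 3.
  L[1][0] = (-9) / L[0][0] = -3.
Step 2: L[1][1] = √(4) = 2.
  L[2][0] = (9) / L[0][0] = 3.
  L[2][1] = (2) / L[1][1] = 1.
Step 3: L[2][2] = √(9) = 3.
  L[3][0] = (-6) / L[0][0] = -2.
  L[3][1] = (-2) / L[1][1] = -1.
  L[3][2] = (-6) / L[2][2] = -2.
Step 4: L[3][3] = √(1) = 1.

L[3][3] = 1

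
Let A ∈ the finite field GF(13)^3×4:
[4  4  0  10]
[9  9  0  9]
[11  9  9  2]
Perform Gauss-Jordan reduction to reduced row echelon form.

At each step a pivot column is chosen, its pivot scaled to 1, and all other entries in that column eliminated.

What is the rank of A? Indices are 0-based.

rank = 3

step 1: normalize row 0 (÷4) = (1, 1, 0, 9)
  row 1: subtract 9×row0 = (0, 0, 0, 6)
  row 2: subtract 11×row0 = (0, 11, 9, 7)
step 2: exchange rows 1,2
step 2: normalize row 1 (÷11) = (0, 1, 2, 3)
  row 0: subtract 1×row1 = (1, 0, 11, 6)
skip col 2 (zero from row 2)
step 3: normalize row 2 (÷6) = (0, 0, 0, 1)
  row 0: subtract 6×row2 = (1, 0, 11, 0)
  row 1: subtract 3×row2 = (0, 1, 2, 0)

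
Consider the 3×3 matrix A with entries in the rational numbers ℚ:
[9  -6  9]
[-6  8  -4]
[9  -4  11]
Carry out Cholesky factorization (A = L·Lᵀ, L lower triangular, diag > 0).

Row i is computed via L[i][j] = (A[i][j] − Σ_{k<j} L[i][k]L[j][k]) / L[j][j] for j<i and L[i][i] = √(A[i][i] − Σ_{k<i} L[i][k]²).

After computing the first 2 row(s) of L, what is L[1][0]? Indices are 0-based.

L[1][0] = -2

Step 1: L[0][0] = √(9) = 3.
  L[1][0] = (-6) / L[0][0] = -2.
Step 2: L[1][1] = √(4) = 2.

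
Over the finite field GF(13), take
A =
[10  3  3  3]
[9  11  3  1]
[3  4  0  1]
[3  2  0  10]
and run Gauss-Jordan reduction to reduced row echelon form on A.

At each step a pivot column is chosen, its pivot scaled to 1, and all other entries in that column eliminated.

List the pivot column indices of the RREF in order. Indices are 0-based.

pivot columns: 0, 1, 2, 3

pivot(0,0)=10: scale R0 → (1, 12, 12, 12)
  clear (1,0): R1 −= (9)R0 → (0, 7, 12, 10)
  clear (2,0): R2 −= (3)R0 → (0, 7, 3, 4)
  clear (3,0): R3 −= (3)R0 → (0, 5, 3, 0)
pivot(1,1)=7: scale R1 → (0, 1, 11, 7)
  clear (0,1): R0 −= (12)R1 → (1, 0, 10, 6)
  clear (2,1): R2 −= (7)R1 → (0, 0, 4, 7)
  clear (3,1): R3 −= (5)R1 → (0, 0, 0, 4)
pivot(2,2)=4: scale R2 → (0, 0, 1, 5)
  clear (0,2): R0 −= (10)R2 → (1, 0, 0, 8)
  clear (1,2): R1 −= (11)R2 → (0, 1, 0, 4)
pivot(3,3)=4: scale R3 → (0, 0, 0, 1)
  clear (0,3): R0 −= (8)R3 → (1, 0, 0, 0)
  clear (1,3): R1 −= (4)R3 → (0, 1, 0, 0)
  clear (2,3): R2 −= (5)R3 → (0, 0, 1, 0)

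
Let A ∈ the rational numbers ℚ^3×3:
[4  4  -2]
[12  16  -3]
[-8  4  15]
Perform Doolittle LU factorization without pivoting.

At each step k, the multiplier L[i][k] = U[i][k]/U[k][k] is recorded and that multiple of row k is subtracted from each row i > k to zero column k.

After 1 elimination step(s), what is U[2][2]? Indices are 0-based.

[col 0] pivot 4
  R1 -= 3*R0 → (0, 4, 3)  (L[1][0] := 3)
  R2 -= -2*R0 → (0, 12, 11)  (L[2][0] := -2)

U[2][2] = 11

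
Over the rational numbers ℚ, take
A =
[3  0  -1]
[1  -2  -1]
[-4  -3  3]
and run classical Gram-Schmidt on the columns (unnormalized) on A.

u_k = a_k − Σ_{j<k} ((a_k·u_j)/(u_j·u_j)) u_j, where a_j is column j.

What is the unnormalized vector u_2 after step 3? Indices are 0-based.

u_2 = (88/119, -72/119, 48/119)

Step 1: u_0 = a_0 = (3, 1, -4).
Step 2: u_1 = a_1 − (5/13)·u_0 = (-15/13, -31/13, -19/13).
Step 3: u_2 = a_2 − (-8/13)·u_0 − (-11/119)·u_1 = (88/119, -72/119, 48/119).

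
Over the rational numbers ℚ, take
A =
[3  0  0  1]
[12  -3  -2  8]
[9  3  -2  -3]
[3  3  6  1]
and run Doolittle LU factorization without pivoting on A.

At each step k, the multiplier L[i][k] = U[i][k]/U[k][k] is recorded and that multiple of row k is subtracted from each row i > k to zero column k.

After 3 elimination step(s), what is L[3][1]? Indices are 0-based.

L[3][1] = -1

[col 0] pivot 3
  R1 -= 4*R0 → (0, -3, -2, 4)  (L[1][0] := 4)
  R2 -= 3*R0 → (0, 3, -2, -6)  (L[2][0] := 3)
  R3 -= 1*R0 → (0, 3, 6, 0)  (L[3][0] := 1)
[col 1] pivot -3
  R2 -= -1*R1 → (0, 0, -4, -2)  (L[2][1] := -1)
  R3 -= -1*R1 → (0, 0, 4, 4)  (L[3][1] := -1)
[col 2] pivot -4
  R3 -= -1*R2 → (0, 0, 0, 2)  (L[3][2] := -1)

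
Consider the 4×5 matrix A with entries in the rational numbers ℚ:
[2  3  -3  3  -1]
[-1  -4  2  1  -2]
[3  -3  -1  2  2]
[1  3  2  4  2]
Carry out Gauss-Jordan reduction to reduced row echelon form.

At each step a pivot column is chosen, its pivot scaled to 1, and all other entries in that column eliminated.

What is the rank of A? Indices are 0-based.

step 1: normalize row 0 (÷2) = (1, 3/2, -3/2, 3/2, -1/2)
  row 1: subtract -1×row0 = (0, -5/2, 1/2, 5/2, -5/2)
  row 2: subtract 3×row0 = (0, -15/2, 7/2, -5/2, 7/2)
  row 3: subtract 1×row0 = (0, 3/2, 7/2, 5/2, 5/2)
step 2: normalize row 1 (÷-5/2) = (0, 1, -1/5, -1, 1)
  row 0: subtract 3/2×row1 = (1, 0, -6/5, 3, -2)
  row 2: subtract -15/2×row1 = (0, 0, 2, -10, 11)
  row 3: subtract 3/2×row1 = (0, 0, 19/5, 4, 1)
step 3: normalize row 2 (÷2) = (0, 0, 1, -5, 11/2)
  row 0: subtract -6/5×row2 = (1, 0, 0, -3, 23/5)
  row 1: subtract -1/5×row2 = (0, 1, 0, -2, 21/10)
  row 3: subtract 19/5×row2 = (0, 0, 0, 23, -199/10)
step 4: normalize row 3 (÷23) = (0, 0, 0, 1, -199/230)
  row 0: subtract -3×row3 = (1, 0, 0, 0, 461/230)
  row 1: subtract -2×row3 = (0, 1, 0, 0, 17/46)
  row 2: subtract -5×row3 = (0, 0, 1, 0, 27/23)

rank = 4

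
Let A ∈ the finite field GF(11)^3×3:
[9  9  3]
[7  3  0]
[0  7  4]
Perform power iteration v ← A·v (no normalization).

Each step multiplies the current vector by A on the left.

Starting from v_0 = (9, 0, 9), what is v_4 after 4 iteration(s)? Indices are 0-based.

v_4 = (1, 4, 1)

v_0 = (9, 0, 9).
v_1 = A·v_0 = (9, 8, 3).
v_2 = A·v_1 = (8, 10, 2).
v_3 = A·v_2 = (3, 9, 1).
v_4 = A·v_3 = (1, 4, 1).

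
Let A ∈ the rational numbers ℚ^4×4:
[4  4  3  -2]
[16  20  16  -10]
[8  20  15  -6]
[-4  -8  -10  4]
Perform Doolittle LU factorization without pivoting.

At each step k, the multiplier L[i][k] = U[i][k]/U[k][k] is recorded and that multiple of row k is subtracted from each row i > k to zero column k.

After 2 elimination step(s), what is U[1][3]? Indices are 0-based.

U[1][3] = -2

k=0: U[0][0]=4
  eliminate (1,0): mult=4, new row 1: (0, 4, 4, -2); set L[1][0]=4
  eliminate (2,0): mult=2, new row 2: (0, 12, 9, -2); set L[2][0]=2
  eliminate (3,0): mult=-1, new row 3: (0, -4, -7, 2); set L[3][0]=-1
k=1: U[1][1]=4
  eliminate (2,1): mult=3, new row 2: (0, 0, -3, 4); set L[2][1]=3
  eliminate (3,1): mult=-1, new row 3: (0, 0, -3, 0); set L[3][1]=-1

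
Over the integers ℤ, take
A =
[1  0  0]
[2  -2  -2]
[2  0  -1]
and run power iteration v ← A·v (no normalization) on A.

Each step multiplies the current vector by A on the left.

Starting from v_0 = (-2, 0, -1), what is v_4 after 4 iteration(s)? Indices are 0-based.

v_4 = (-2, 30, -1)

v_0 = (-2, 0, -1).
v_1 = A·v_0 = (-2, -2, -3).
v_2 = A·v_1 = (-2, 6, -1).
v_3 = A·v_2 = (-2, -14, -3).
v_4 = A·v_3 = (-2, 30, -1).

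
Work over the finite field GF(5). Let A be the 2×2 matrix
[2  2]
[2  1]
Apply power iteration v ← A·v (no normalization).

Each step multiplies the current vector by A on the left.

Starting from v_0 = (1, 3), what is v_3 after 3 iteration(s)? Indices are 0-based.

v_3 = (4, 3)

v_0 = (1, 3).
v_1 = A·v_0 = (3, 0).
v_2 = A·v_1 = (1, 1).
v_3 = A·v_2 = (4, 3).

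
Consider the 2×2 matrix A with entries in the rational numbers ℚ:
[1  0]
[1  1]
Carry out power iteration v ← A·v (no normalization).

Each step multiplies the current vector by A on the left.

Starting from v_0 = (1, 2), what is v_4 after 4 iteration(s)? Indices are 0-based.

v_4 = (1, 6)

v_0 = (1, 2).
v_1 = A·v_0 = (1, 3).
v_2 = A·v_1 = (1, 4).
v_3 = A·v_2 = (1, 5).
v_4 = A·v_3 = (1, 6).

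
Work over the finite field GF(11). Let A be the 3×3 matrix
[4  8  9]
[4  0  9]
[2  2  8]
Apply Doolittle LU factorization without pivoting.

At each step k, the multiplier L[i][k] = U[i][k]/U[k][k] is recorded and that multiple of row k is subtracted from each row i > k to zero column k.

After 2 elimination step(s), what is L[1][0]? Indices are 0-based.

[col 0] pivot 4
  R1 -= 1*R0 → (0, 3, 0)  (L[1][0] := 1)
  R2 -= 6*R0 → (0, 9, 9)  (L[2][0] := 6)
[col 1] pivot 3
  R2 -= 3*R1 → (0, 0, 9)  (L[2][1] := 3)

L[1][0] = 1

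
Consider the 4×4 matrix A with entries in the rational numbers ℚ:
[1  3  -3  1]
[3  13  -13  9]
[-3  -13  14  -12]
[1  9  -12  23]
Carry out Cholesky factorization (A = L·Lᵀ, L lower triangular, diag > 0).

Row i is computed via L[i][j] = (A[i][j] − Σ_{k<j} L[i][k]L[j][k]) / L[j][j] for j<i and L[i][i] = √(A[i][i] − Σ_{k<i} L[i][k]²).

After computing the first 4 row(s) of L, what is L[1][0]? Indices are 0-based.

Step 1: L[0][0] = √(1) = 1.
  L[1][0] = (3) / L[0][0] = 3.
Step 2: L[1][1] = √(4) = 2.
  L[2][0] = (-3) / L[0][0] = -3.
  L[2][1] = (-4) / L[1][1] = -2.
Step 3: L[2][2] = √(1) = 1.
  L[3][0] = (1) / L[0][0] = 1.
  L[3][1] = (6) / L[1][1] = 3.
  L[3][2] = (-3) / L[2][2] = -3.
Step 4: L[3][3] = √(4) = 2.

L[1][0] = 3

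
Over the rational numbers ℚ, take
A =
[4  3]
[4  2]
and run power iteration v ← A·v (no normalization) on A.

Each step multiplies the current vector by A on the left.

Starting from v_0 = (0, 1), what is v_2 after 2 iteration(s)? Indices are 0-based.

v_0 = (0, 1).
v_1 = A·v_0 = (3, 2).
v_2 = A·v_1 = (18, 16).

v_2 = (18, 16)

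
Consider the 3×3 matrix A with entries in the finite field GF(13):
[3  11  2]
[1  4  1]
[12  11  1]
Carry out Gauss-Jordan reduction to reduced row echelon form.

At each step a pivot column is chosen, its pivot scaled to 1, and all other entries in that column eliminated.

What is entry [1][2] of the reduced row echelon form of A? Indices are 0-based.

M[1][2] = 1

[1] R0 /= 3  ⇒  (1, 8, 5)
     R1 -= 1·R0  ⇒  (0, 9, 9)
     R2 -= 12·R0  ⇒  (0, 6, 6)
[2] R1 /= 9  ⇒  (0, 1, 1)
     R0 -= 8·R1  ⇒  (1, 0, 10)
     R2 -= 6·R1  ⇒  (0, 0, 0)
column 2 empty below row 2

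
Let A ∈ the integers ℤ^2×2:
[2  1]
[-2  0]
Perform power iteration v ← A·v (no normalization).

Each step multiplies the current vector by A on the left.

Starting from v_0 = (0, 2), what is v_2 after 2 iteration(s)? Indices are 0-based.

v_0 = (0, 2).
v_1 = A·v_0 = (2, 0).
v_2 = A·v_1 = (4, -4).

v_2 = (4, -4)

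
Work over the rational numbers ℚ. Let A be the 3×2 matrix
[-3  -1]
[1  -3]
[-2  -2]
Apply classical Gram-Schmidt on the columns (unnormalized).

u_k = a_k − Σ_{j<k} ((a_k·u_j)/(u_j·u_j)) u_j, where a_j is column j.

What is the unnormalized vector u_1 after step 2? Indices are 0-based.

Step 1: u_0 = a_0 = (-3, 1, -2).
Step 2: u_1 = a_1 − (2/7)·u_0 = (-1/7, -23/7, -10/7).

u_1 = (-1/7, -23/7, -10/7)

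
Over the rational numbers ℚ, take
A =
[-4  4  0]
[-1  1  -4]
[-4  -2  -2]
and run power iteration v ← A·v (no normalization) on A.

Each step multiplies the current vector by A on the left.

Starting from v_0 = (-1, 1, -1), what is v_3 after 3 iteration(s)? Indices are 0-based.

v_0 = (-1, 1, -1).
v_1 = A·v_0 = (8, 6, 4).
v_2 = A·v_1 = (-8, -18, -52).
v_3 = A·v_2 = (-40, 198, 172).

v_3 = (-40, 198, 172)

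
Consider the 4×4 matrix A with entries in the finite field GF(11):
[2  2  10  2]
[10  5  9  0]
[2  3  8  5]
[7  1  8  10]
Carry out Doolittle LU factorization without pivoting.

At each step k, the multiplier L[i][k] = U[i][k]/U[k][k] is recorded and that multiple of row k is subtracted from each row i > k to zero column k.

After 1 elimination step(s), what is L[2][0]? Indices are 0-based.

L[2][0] = 1

k=0: U[0][0]=2
  eliminate (1,0): mult=5, new row 1: (0, 6, 3, 1); set L[1][0]=5
  eliminate (2,0): mult=1, new row 2: (0, 1, 9, 3); set L[2][0]=1
  eliminate (3,0): mult=9, new row 3: (0, 5, 6, 3); set L[3][0]=9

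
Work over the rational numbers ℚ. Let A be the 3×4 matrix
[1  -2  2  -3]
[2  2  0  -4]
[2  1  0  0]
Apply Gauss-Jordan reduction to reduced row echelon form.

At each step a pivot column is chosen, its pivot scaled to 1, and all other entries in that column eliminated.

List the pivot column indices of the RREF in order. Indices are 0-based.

pivot columns: 0, 1, 2

step 1: normalize row 0 (÷1) = (1, -2, 2, -3)
  row 1: subtract 2×row0 = (0, 6, -4, 2)
  row 2: subtract 2×row0 = (0, 5, -4, 6)
step 2: normalize row 1 (÷6) = (0, 1, -2/3, 1/3)
  row 0: subtract -2×row1 = (1, 0, 2/3, -7/3)
  row 2: subtract 5×row1 = (0, 0, -2/3, 13/3)
step 3: normalize row 2 (÷-2/3) = (0, 0, 1, -13/2)
  row 0: subtract 2/3×row2 = (1, 0, 0, 2)
  row 1: subtract -2/3×row2 = (0, 1, 0, -4)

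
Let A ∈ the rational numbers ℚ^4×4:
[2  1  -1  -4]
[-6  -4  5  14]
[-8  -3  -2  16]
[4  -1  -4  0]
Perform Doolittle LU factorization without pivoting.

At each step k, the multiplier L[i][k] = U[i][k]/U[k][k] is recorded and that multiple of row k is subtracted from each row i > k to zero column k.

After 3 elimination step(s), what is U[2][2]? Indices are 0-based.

[col 0] pivot 2
  R1 -= -3*R0 → (0, -1, 2, 2)  (L[1][0] := -3)
  R2 -= -4*R0 → (0, 1, -6, 0)  (L[2][0] := -4)
  R3 -= 2*R0 → (0, -3, -2, 8)  (L[3][0] := 2)
[col 1] pivot -1
  R2 -= -1*R1 → (0, 0, -4, 2)  (L[2][1] := -1)
  R3 -= 3*R1 → (0, 0, -8, 2)  (L[3][1] := 3)
[col 2] pivot -4
  R3 -= 2*R2 → (0, 0, 0, -2)  (L[3][2] := 2)

U[2][2] = -4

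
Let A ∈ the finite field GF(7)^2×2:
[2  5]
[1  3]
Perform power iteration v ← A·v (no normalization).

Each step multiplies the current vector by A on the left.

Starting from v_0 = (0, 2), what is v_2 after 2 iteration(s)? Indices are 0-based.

v_2 = (1, 0)

v_0 = (0, 2).
v_1 = A·v_0 = (3, 6).
v_2 = A·v_1 = (1, 0).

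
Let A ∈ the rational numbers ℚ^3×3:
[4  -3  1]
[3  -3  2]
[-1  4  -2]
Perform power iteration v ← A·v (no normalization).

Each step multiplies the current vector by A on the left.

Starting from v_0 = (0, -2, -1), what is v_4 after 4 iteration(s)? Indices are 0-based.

v_4 = (-89, -231, 426)

v_0 = (0, -2, -1).
v_1 = A·v_0 = (5, 4, -6).
v_2 = A·v_1 = (2, -9, 23).
v_3 = A·v_2 = (58, 79, -84).
v_4 = A·v_3 = (-89, -231, 426).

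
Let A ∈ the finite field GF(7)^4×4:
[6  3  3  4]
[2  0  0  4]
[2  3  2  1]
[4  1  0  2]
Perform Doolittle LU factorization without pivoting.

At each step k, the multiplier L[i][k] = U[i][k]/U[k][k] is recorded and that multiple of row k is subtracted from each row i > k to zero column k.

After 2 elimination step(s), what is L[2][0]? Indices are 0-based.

L[2][0] = 5

k=0: U[0][0]=6
  eliminate (1,0): mult=5, new row 1: (0, 6, 6, 5); set L[1][0]=5
  eliminate (2,0): mult=5, new row 2: (0, 2, 1, 2); set L[2][0]=5
  eliminate (3,0): mult=3, new row 3: (0, 6, 5, 4); set L[3][0]=3
k=1: U[1][1]=6
  eliminate (2,1): mult=5, new row 2: (0, 0, 6, 5); set L[2][1]=5
  eliminate (3,1): mult=1, new row 3: (0, 0, 6, 6); set L[3][1]=1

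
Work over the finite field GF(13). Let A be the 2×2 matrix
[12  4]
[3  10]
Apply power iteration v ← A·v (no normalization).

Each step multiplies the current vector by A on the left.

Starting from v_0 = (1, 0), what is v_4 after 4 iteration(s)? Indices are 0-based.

v_0 = (1, 0).
v_1 = A·v_0 = (12, 3).
v_2 = A·v_1 = (0, 1).
v_3 = A·v_2 = (4, 10).
v_4 = A·v_3 = (10, 8).

v_4 = (10, 8)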